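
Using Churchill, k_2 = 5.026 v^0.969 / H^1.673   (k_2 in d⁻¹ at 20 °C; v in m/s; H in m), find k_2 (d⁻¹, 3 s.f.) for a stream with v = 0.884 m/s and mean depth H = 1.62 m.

k_2 = 5.026 × 0.884^0.969 / 1.62^1.673 = 5.026 × 0.8874 / 2.241 = 1.990 d⁻¹.

k_2 ≈ 1.99 d⁻¹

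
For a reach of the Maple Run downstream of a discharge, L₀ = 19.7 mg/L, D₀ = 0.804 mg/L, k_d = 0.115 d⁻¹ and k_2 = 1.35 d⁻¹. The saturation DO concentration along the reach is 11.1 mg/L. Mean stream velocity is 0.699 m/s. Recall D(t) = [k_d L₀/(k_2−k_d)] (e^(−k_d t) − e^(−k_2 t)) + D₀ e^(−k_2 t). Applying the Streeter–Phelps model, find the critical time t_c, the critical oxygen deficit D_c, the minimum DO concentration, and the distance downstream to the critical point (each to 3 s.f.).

t_c ≈ 1.53 d; D_c ≈ 1.41 mg/L; min DO ≈ 9.69 mg/L; x_c ≈ 92.2 km

At the critical point dD/dt = 0, so k_d L₀ e^(−k_d t) = k_2 D. Substituting D(t) from the Streeter–Phelps equation and solving for t gives
t_c = ln[(k_2/k_d)(1 − D₀(k_2−k_d)/(k_d L₀))] / (k_2−k_d).
Here k_2−k_d = 1.235 d⁻¹ and 1 − D₀(k_2−k_d)/(k_d L₀) = 1 − 0.804×1.235/(0.115×19.7) = 0.5617, so
t_c = ln(11.74 × 0.5617) / 1.235 = 1.886 / 1.235 = 1.527 d.
D_c = (k_d/k_2) L₀ e^(−k_d t_c) = (0.115/1.35) × 19.7 × e^(−0.115×1.527) = 0.08519 × 19.7 × 0.8389 = 1.408 mg/L.
Minimum DO = C_s − D_c = 11.1 − 1.408 = 9.692 mg/L.
x_c = v t_c = 0.699 m/s × 1.527 d × 86400 s/d = 92240 m ≈ 92.2 km.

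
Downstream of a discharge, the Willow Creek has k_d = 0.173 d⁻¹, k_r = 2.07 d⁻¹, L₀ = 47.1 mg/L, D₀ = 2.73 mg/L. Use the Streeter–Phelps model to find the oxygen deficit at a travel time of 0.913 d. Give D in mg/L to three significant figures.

k_d L₀/(k_r−k_d) = 0.173×47.1/(2.07−0.173) = 8.148/1.897 = 4.295 mg/L.
e^(−k_d t) = e^(−0.173×0.9130) = 0.8539; e^(−k_r t) = e^(−2.07×0.9130) = 0.1511.
D = 4.295 × (0.8539 − 0.1511) + 2.73 × 0.1511 = 3.019 + 0.4125 = 3.431 mg/L.

D ≈ 3.43 mg/L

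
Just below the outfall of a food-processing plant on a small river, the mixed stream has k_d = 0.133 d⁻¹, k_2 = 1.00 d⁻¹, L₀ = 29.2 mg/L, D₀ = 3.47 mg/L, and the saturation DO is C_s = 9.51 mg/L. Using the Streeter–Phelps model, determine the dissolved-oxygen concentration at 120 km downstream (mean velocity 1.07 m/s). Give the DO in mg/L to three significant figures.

DO ≈ 6.02 mg/L

Travel time t = x/v = 120 km / (1.07 m/s) = 120000 m / 1.07 m/s = 112100 s = 1.298 d.
k_d L₀/(k_2−k_d) = 0.133×29.2/(1.00−0.133) = 3.884/0.8670 = 4.479 mg/L.
e^(−k_d t) = e^(−0.133×1.298) = 0.8414; e^(−k_2 t) = e^(−1.00×1.298) = 0.2731.
D = 4.479 × (0.8414 − 0.2731) + 3.47 × 0.2731 = 2.546 + 0.9476 = 3.493 mg/L.
DO = C_s − D = 9.51 − 3.493 = 6.017 mg/L.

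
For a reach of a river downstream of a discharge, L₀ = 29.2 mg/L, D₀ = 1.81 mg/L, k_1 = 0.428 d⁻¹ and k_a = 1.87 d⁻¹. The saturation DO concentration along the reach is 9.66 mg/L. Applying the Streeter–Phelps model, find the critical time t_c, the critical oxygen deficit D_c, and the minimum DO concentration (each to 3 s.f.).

t_c ≈ 0.860 d; D_c ≈ 4.62 mg/L; min DO ≈ 5.04 mg/L

With k_a/k_1 = 4.369 and 1 − D₀(k_a−k_1)/(k_1 L₀) = 0.7912,
t_c = ln(4.369 × 0.7912) / (1.87 − 0.428) = ln(3.457) / 1.442 = 1.240/1.442 = 0.8601 d.
L(t_c) = L₀ e^(−k_1 t_c) = 29.2 × 0.6920 = 20.21 mg/L, and at the critical point k_a D_c = k_1 L, so D_c = (0.428/1.87) × 20.21 = 4.625 mg/L.
Minimum DO = C_s − D_c = 9.66 − 4.625 = 5.035 mg/L.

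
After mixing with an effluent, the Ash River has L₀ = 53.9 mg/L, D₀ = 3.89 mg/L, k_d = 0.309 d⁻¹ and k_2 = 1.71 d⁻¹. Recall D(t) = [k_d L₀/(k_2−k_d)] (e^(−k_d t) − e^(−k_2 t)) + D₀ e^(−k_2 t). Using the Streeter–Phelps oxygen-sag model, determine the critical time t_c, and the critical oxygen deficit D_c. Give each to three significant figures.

At the critical point dD/dt = 0, so k_d L₀ e^(−k_d t) = k_2 D. Substituting D(t) from the Streeter–Phelps equation and solving for t gives
t_c = ln[(k_2/k_d)(1 − D₀(k_2−k_d)/(k_d L₀))] / (k_2−k_d).
Here k_2−k_d = 1.401 d⁻¹ and 1 − D₀(k_2−k_d)/(k_d L₀) = 1 − 3.89×1.401/(0.309×53.9) = 0.6728, so
t_c = ln(5.534 × 0.6728) / 1.401 = 1.315 / 1.401 = 0.9383 d.
L(t_c) = L₀ e^(−k_d t_c) = 53.9 × 0.7483 = 40.33 mg/L, and at the critical point k_2 D_c = k_d L, so D_c = (0.309/1.71) × 40.33 = 7.288 mg/L.

t_c ≈ 0.938 d; D_c ≈ 7.29 mg/L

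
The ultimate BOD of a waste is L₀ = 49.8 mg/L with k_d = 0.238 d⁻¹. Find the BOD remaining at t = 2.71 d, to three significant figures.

L ≈ 26.1 mg/L

L_t = L₀ e^(−k_d t) = 49.8 × e^(−0.238×2.71) = 49.8 × 0.5247 = 26.13 mg/L.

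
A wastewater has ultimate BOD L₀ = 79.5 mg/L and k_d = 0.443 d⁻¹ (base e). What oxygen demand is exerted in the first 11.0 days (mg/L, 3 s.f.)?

y ≈ 78.9 mg/L

y_t = L₀(1 − e^(−k_d t)) = 79.5 × (1 − e^(−0.443×11.0))
= 79.5 × (1 − 0.007650) = 79.5 × 0.9923 = 78.89 mg/L.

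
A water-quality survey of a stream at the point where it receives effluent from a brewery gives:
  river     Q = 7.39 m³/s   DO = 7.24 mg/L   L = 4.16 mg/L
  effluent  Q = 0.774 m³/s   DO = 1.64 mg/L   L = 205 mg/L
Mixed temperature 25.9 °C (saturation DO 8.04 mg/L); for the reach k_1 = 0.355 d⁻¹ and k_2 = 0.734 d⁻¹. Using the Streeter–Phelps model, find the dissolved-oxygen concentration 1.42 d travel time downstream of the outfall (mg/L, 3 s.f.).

Mixed DO = (7.39×7.24 + 0.774×1.64)/(7.39+0.774) = 54.77/8.164 = 6.709 mg/L.
Mixed L₀ = (7.39×4.16 + 0.774×205)/(8.164) = 189.4/8.164 = 23.20 mg/L.
Initial deficit D₀ = C_s − DO₀ = 8.04 − 6.709 = 1.331 mg/L.
D(1.42) = [0.355×23.20/(0.734−0.355)](e^(−0.355×1.42) − e^(−0.734×1.42)) + 1.331 e^(−0.734×1.42)
= 21.73 × (0.6040 − 0.3526) + 1.331 × 0.3526 = 5.933 mg/L.
DO = 8.04 − 5.933 = 2.107 mg/L.

DO ≈ 2.11 mg/L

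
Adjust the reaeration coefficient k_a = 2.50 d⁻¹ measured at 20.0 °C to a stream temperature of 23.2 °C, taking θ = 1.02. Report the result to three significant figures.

k_a(T₂) = k_a(T₁) · θ^(T₂−T₁) = 2.50 × 1.02^(23.2−20.0)
= 2.50 × 1.02^3.20 = 2.50 × 1.065 = 2.664 d⁻¹.

k_a ≈ 2.66 d⁻¹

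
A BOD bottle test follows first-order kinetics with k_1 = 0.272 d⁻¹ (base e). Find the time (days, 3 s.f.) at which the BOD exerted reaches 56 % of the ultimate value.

y/L₀ = 1 − e^(−k_1 t) = 0.56 ⇒ e^(−k_1 t) = 0.440
t = −ln(0.440) / 0.272 = 0.8210 / 0.272 = 3.018 d.

t ≈ 3.02 d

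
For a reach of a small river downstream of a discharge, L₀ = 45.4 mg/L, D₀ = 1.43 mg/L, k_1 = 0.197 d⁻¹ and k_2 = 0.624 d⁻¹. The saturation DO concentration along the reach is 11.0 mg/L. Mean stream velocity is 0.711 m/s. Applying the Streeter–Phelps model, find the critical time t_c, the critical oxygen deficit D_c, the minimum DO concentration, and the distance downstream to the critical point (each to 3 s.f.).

t_c ≈ 2.53 d; D_c ≈ 8.70 mg/L; min DO ≈ 2.30 mg/L; x_c ≈ 156 km

t_c = [1/(k_2−k_1)] ln[(k_2/k_1)(1 − D₀(k_2−k_1)/(k_1 L₀))]
= [1/(0.624−0.197)] ln[(0.624/0.197)(1 − 1.43×0.4270/(0.197×45.4))]
= (1/0.4270) ln[3.168 × 0.9317] = 2.342 × ln(2.951) = 2.342 × 1.082 = 2.535 d.
D_c = (k_1/k_2) L₀ e^(−k_1 t_c) = (0.197/0.624) × 45.4 × e^(−0.197×2.535) = 0.3157 × 45.4 × 0.6070 = 8.700 mg/L.
Minimum DO = C_s − D_c = 11.0 − 8.700 = 2.300 mg/L.
x_c = v t_c = 0.711 m/s × 2.535 d × 86400 s/d = 155700 m ≈ 156 km.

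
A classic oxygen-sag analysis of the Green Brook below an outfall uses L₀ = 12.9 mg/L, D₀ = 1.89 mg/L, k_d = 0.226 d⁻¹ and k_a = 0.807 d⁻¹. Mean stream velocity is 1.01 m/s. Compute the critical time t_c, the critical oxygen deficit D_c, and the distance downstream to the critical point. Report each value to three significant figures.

At the critical point dD/dt = 0, so k_d L₀ e^(−k_d t) = k_a D. Substituting D(t) from the Streeter–Phelps equation and solving for t gives
t_c = ln[(k_a/k_d)(1 − D₀(k_a−k_d)/(k_d L₀))] / (k_a−k_d).
Here k_a−k_d = 0.5810 d⁻¹ and 1 − D₀(k_a−k_d)/(k_d L₀) = 1 − 1.89×0.5810/(0.226×12.9) = 0.6233, so
t_c = ln(3.571 × 0.6233) / 0.5810 = 0.8001 / 0.5810 = 1.377 d.
L(t_c) = L₀ e^(−k_d t_c) = 12.9 × 0.7325 = 9.450 mg/L, and at the critical point k_a D_c = k_d L, so D_c = (0.226/0.807) × 9.450 = 2.646 mg/L.
x_c = v t_c = 1.01 m/s × 1.377 d × 86400 s/d = 120200 m ≈ 120 km.

t_c ≈ 1.38 d; D_c ≈ 2.65 mg/L; x_c ≈ 120 km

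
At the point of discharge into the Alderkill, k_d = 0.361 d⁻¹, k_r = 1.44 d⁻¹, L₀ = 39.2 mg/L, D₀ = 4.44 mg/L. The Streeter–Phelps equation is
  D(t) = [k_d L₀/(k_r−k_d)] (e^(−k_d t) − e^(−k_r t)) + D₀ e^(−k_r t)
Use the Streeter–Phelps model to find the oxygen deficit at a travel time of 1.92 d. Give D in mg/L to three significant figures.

D ≈ 6.01 mg/L

k_d L₀/(k_r−k_d) = 0.361×39.2/(1.44−0.361) = 14.15/1.079 = 13.12 mg/L.
e^(−k_d t) = e^(−0.361×1.920) = 0.5000; e^(−k_r t) = e^(−1.44×1.920) = 0.06299.
D = 13.12 × (0.5000 − 0.06299) + 4.44 × 0.06299 = 5.732 + 0.2797 = 6.011 mg/L.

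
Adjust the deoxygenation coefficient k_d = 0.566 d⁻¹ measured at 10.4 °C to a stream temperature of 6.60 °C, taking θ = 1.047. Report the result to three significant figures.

k_d ≈ 0.475 d⁻¹

k_d(T₂) = k_d(T₁) · θ^(T₂−T₁) = 0.566 × 1.047^(6.60−10.4)
= 0.566 × 1.047^-3.80 = 0.566 × 0.8399 = 0.4754 d⁻¹.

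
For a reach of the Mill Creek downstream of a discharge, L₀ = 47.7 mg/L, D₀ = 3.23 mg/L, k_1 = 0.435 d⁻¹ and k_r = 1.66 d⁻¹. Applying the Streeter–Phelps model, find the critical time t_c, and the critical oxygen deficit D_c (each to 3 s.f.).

t_c ≈ 0.921 d; D_c ≈ 8.38 mg/L

At the critical point dD/dt = 0, so k_1 L₀ e^(−k_1 t) = k_r D. Substituting D(t) from the Streeter–Phelps equation and solving for t gives
t_c = ln[(k_r/k_1)(1 − D₀(k_r−k_1)/(k_1 L₀))] / (k_r−k_1).
Here k_r−k_1 = 1.225 d⁻¹ and 1 − D₀(k_r−k_1)/(k_1 L₀) = 1 − 3.23×1.225/(0.435×47.7) = 0.8093, so
t_c = ln(3.816 × 0.8093) / 1.225 = 1.128 / 1.225 = 0.9205 d.
L(t_c) = L₀ e^(−k_1 t_c) = 47.7 × 0.6700 = 31.96 mg/L, and at the critical point k_r D_c = k_1 L, so D_c = (0.435/1.66) × 31.96 = 8.375 mg/L.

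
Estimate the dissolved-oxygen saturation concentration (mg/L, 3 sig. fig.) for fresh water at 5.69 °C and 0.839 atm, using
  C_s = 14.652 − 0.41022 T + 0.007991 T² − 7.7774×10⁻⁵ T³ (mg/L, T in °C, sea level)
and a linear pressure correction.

C_s ≈ 10.5 mg/L

At sea level: C_s = 14.652 − 0.41022×5.69 + 0.007991×5.69² − 7.7774×10⁻⁵×5.69³ = 12.56 mg/L.
Pressure correction: C_s' = 12.56 × 0.839 = 10.54 mg/L.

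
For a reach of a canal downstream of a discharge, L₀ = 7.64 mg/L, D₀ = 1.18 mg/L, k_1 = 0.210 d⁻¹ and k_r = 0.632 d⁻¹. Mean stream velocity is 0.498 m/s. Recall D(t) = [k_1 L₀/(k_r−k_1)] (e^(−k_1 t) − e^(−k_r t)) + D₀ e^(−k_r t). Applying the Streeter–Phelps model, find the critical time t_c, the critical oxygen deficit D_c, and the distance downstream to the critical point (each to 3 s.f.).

t_c = [1/(k_r−k_1)] ln[(k_r/k_1)(1 − D₀(k_r−k_1)/(k_1 L₀))]
= [1/(0.632−0.210)] ln[(0.632/0.210)(1 − 1.18×0.4220/(0.210×7.64))]
= (1/0.4220) ln[3.010 × 0.6896] = 2.370 × ln(2.075) = 2.370 × 0.7302 = 1.730 d.
D_c = (k_1/k_r) L₀ e^(−k_1 t_c) = (0.210/0.632) × 7.64 × e^(−0.210×1.730) = 0.3323 × 7.64 × 0.6953 = 1.765 mg/L.
x_c = v t_c = 0.498 m/s × 1.730 d × 86400 s/d = 74450 m ≈ 74.4 km.

t_c ≈ 1.73 d; D_c ≈ 1.77 mg/L; x_c ≈ 74.4 km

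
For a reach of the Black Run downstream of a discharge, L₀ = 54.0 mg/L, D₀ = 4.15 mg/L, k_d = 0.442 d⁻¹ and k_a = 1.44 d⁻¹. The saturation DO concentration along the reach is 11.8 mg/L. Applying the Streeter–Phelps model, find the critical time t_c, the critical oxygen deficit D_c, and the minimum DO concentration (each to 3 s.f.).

With k_a/k_d = 3.258 and 1 − D₀(k_a−k_d)/(k_d L₀) = 0.8265,
t_c = ln(3.258 × 0.8265) / (1.44 − 0.442) = ln(2.693) / 0.9980 = 0.9905/0.9980 = 0.9925 d.
D_c = (k_d/k_a) L₀ e^(−k_d t_c) = (0.442/1.44) × 54.0 × e^(−0.442×0.9925) = 0.3069 × 54.0 × 0.6449 = 10.69 mg/L.
Minimum DO = C_s − D_c = 11.8 − 10.69 = 1.111 mg/L.

t_c ≈ 0.992 d; D_c ≈ 10.7 mg/L; min DO ≈ 1.11 mg/L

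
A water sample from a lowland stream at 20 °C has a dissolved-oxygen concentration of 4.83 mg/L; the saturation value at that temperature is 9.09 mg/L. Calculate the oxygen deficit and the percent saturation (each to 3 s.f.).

D ≈ 4.26 mg/L; 53.1 % saturation

D = C_s − C = 9.09 − 4.83 = 4.26 mg/L.
% saturation = 4.83/9.09 × 100 = 53.1 %.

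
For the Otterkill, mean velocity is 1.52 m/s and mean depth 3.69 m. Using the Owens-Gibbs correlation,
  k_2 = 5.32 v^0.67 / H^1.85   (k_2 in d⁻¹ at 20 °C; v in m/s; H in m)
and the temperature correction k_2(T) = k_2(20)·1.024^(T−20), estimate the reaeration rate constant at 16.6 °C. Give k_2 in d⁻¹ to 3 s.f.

k_2 ≈ 0.580 d⁻¹

k_2(20) = 5.32 × 1.52^0.67 / 3.69^1.85 = 5.32 × 1.324 / 11.19 = 0.6291 d⁻¹.
k_2(16.6) = 0.6291 × 1.024^(16.6−20) = 0.6291 × 0.9225 = 0.5804 d⁻¹.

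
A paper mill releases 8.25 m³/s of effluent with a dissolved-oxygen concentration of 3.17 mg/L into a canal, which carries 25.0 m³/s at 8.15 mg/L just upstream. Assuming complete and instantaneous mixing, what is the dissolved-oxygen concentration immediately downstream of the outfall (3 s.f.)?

6.91 mg/L

Flow-weighted mixing: C = (Q_r C_r + Q_w C_w)/(Q_r + Q_w)
= (25.0×8.15 + 8.25×3.17)/(25.0 + 8.25) = 229.9/33.25 = 6.914 mg/L.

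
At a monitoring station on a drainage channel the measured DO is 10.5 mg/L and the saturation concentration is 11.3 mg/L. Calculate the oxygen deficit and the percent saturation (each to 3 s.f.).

D ≈ 0.800 mg/L; 92.9 % saturation

D = C_s − C = 11.3 − 10.5 = 0.800 mg/L.
% saturation = 10.5/11.3 × 100 = 92.9 %.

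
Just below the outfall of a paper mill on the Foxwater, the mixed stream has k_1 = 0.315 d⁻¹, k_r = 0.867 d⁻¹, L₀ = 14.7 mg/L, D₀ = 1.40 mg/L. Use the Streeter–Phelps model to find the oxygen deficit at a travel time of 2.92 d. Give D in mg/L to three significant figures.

k_1 L₀/(k_r−k_1) = 0.315×14.7/(0.867−0.315) = 4.630/0.5520 = 8.389 mg/L.
e^(−k_1 t) = e^(−0.315×2.920) = 0.3986; e^(−k_r t) = e^(−0.867×2.920) = 0.07953.
D = 8.389 × (0.3986 − 0.07953) + 1.40 × 0.07953 = 2.677 + 0.1113 = 2.788 mg/L.

D ≈ 2.79 mg/L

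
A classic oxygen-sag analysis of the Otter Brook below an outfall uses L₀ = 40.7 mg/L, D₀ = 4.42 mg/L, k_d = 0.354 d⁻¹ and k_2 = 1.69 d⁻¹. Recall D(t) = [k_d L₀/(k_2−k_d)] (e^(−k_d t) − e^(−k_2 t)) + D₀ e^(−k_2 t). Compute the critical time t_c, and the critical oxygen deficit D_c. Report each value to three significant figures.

At the critical point dD/dt = 0, so k_d L₀ e^(−k_d t) = k_2 D. Substituting D(t) from the Streeter–Phelps equation and solving for t gives
t_c = ln[(k_2/k_d)(1 − D₀(k_2−k_d)/(k_d L₀))] / (k_2−k_d).
Here k_2−k_d = 1.336 d⁻¹ and 1 − D₀(k_2−k_d)/(k_d L₀) = 1 − 4.42×1.336/(0.354×40.7) = 0.5901, so
t_c = ln(4.774 × 0.5901) / 1.336 = 1.036 / 1.336 = 0.7753 d.
D_c = (k_d/k_2) L₀ e^(−k_d t_c) = (0.354/1.69) × 40.7 × e^(−0.354×0.7753) = 0.2095 × 40.7 × 0.7600 = 6.479 mg/L.

t_c ≈ 0.775 d; D_c ≈ 6.48 mg/L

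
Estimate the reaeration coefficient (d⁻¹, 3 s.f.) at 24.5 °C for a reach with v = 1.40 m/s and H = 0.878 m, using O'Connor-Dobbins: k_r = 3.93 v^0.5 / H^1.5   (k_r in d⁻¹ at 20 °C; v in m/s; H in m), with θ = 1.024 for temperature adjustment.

k_r(20) = 3.93 × 1.40^0.5 / 0.878^1.5 = 3.93 × 1.183 / 0.8227 = 5.652 d⁻¹.
k_r(24.5) = 5.652 × 1.024^(24.5−20) = 5.652 × 1.113 = 6.289 d⁻¹.

k_r ≈ 6.29 d⁻¹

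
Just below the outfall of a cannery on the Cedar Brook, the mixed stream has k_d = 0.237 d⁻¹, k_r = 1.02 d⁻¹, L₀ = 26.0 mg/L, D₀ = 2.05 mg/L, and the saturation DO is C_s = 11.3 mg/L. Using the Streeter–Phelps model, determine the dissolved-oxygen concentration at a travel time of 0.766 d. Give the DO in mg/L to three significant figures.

DO ≈ 7.40 mg/L

k_d L₀/(k_r−k_d) = 0.237×26.0/(1.02−0.237) = 6.162/0.7830 = 7.870 mg/L.
e^(−k_d t) = e^(−0.237×0.7660) = 0.8340; e^(−k_r t) = e^(−1.02×0.7660) = 0.4578.
D = 7.870 × (0.8340 − 0.4578) + 2.05 × 0.4578 = 2.960 + 0.9385 = 3.899 mg/L.
DO = C_s − D = 11.3 − 3.899 = 7.401 mg/L.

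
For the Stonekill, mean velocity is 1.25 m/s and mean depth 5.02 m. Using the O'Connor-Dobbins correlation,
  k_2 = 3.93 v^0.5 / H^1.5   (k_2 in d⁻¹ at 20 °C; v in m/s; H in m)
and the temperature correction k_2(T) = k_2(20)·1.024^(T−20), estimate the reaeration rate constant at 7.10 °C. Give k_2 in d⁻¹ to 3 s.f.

k_2(20) = 3.93 × 1.25^0.5 / 5.02^1.5 = 3.93 × 1.118 / 11.25 = 0.3907 d⁻¹.
k_2(7.10) = 0.3907 × 1.024^(7.10−20) = 0.3907 × 0.7364 = 0.2877 d⁻¹.

k_2 ≈ 0.288 d⁻¹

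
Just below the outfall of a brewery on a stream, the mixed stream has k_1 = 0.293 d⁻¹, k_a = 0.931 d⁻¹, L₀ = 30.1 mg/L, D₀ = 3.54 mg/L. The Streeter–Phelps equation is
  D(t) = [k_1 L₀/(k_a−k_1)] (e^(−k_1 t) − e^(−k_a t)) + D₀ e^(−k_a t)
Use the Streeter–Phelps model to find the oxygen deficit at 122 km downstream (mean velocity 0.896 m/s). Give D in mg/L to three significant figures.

D ≈ 6.34 mg/L

Travel time t = x/v = 122 km / (0.896 m/s) = 122000 m / 0.896 m/s = 136200 s = 1.576 d.
k_1 L₀/(k_a−k_1) = 0.293×30.1/(0.931−0.293) = 8.819/0.6380 = 13.82 mg/L.
e^(−k_1 t) = e^(−0.293×1.576) = 0.6302; e^(−k_a t) = e^(−0.931×1.576) = 0.2306.
D = 13.82 × (0.6302 − 0.2306) + 3.54 × 0.2306 = 5.524 + 0.8162 = 6.340 mg/L.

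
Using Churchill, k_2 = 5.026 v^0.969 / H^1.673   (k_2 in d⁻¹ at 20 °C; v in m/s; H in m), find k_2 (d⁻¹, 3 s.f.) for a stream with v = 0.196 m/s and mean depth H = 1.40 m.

k_2 ≈ 0.590 d⁻¹

k_2 = 5.026 × 0.196^0.969 / 1.40^1.673 = 5.026 × 0.2062 / 1.756 = 0.5901 d⁻¹.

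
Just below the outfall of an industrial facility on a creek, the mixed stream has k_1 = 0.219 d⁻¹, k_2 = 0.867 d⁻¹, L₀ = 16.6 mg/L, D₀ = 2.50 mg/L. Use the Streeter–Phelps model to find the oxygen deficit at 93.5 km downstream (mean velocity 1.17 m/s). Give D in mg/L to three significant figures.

D ≈ 3.19 mg/L

Travel time t = x/v = 93.5 km / (1.17 m/s) = 93500 m / 1.17 m/s = 79910 s = 0.9249 d.
k_1 L₀/(k_2−k_1) = 0.219×16.6/(0.867−0.219) = 3.635/0.6480 = 5.610 mg/L.
e^(−k_1 t) = e^(−0.219×0.9249) = 0.8166; e^(−k_2 t) = e^(−0.867×0.9249) = 0.4485.
D = 5.610 × (0.8166 − 0.4485) + 2.50 × 0.4485 = 2.065 + 1.121 = 3.187 mg/L.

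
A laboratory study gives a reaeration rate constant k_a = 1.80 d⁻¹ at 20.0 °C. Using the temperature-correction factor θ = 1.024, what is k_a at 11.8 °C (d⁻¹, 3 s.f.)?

k_a ≈ 1.48 d⁻¹

k_a(T₂) = k_a(T₁) · θ^(T₂−T₁) = 1.80 × 1.024^(11.8−20.0)
= 1.80 × 1.024^-8.20 = 1.80 × 0.8233 = 1.482 d⁻¹.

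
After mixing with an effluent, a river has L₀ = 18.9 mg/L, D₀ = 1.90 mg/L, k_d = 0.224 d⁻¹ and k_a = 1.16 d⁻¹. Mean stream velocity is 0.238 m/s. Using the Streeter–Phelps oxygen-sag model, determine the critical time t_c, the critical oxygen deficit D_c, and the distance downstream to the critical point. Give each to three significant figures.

t_c ≈ 1.17 d; D_c ≈ 2.81 mg/L; x_c ≈ 24.2 km

With k_a/k_d = 5.179 and 1 − D₀(k_a−k_d)/(k_d L₀) = 0.5799,
t_c = ln(5.179 × 0.5799) / (1.16 − 0.224) = ln(3.003) / 0.9360 = 1.100/0.9360 = 1.175 d.
L(t_c) = L₀ e^(−k_d t_c) = 18.9 × 0.7686 = 14.53 mg/L, and at the critical point k_a D_c = k_d L, so D_c = (0.224/1.16) × 14.53 = 2.805 mg/L.
x_c = v t_c = 0.238 m/s × 1.175 d × 86400 s/d = 24160 m ≈ 24.2 km.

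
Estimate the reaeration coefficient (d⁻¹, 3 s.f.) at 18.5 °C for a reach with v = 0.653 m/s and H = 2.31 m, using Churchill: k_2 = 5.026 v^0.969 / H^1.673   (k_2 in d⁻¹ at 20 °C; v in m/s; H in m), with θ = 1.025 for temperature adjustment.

k_2(20) = 5.026 × 0.653^0.969 / 2.31^1.673 = 5.026 × 0.6617 / 4.058 = 0.8195 d⁻¹.
k_2(18.5) = 0.8195 × 1.025^(18.5−20) = 0.8195 × 0.9636 = 0.7897 d⁻¹.

k_2 ≈ 0.790 d⁻¹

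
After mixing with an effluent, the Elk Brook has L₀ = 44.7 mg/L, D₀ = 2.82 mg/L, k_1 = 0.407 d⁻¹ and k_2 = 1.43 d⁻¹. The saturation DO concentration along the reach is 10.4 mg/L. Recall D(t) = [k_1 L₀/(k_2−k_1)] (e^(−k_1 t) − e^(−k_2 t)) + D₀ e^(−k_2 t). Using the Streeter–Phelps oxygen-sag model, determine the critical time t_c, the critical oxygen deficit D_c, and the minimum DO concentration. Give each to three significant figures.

t_c ≈ 1.06 d; D_c ≈ 8.27 mg/L; min DO ≈ 2.13 mg/L

With k_2/k_1 = 3.514 and 1 − D₀(k_2−k_1)/(k_1 L₀) = 0.8414,
t_c = ln(3.514 × 0.8414) / (1.43 − 0.407) = ln(2.956) / 1.023 = 1.084/1.023 = 1.060 d.
L(t_c) = L₀ e^(−k_1 t_c) = 44.7 × 0.6497 = 29.04 mg/L, and at the critical point k_2 D_c = k_1 L, so D_c = (0.407/1.43) × 29.04 = 8.266 mg/L.
Minimum DO = C_s − D_c = 10.4 − 8.266 = 2.134 mg/L.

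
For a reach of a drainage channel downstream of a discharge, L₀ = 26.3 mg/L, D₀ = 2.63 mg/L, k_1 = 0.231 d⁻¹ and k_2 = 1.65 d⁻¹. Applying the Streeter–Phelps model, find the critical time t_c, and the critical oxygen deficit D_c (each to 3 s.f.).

With k_2/k_1 = 7.143 and 1 − D₀(k_2−k_1)/(k_1 L₀) = 0.3857,
t_c = ln(7.143 × 0.3857) / (1.65 − 0.231) = ln(2.755) / 1.419 = 1.013/1.419 = 0.7142 d.
L(t_c) = L₀ e^(−k_1 t_c) = 26.3 × 0.8479 = 22.30 mg/L, and at the critical point k_2 D_c = k_1 L, so D_c = (0.231/1.65) × 22.30 = 3.122 mg/L.

t_c ≈ 0.714 d; D_c ≈ 3.12 mg/L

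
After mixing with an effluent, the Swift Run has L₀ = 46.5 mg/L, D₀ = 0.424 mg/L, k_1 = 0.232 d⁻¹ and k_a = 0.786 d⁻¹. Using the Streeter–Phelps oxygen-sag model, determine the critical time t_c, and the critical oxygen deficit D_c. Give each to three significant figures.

At the critical point dD/dt = 0, so k_1 L₀ e^(−k_1 t) = k_a D. Substituting D(t) from the Streeter–Phelps equation and solving for t gives
t_c = ln[(k_a/k_1)(1 − D₀(k_a−k_1)/(k_1 L₀))] / (k_a−k_1).
Here k_a−k_1 = 0.5540 d⁻¹ and 1 − D₀(k_a−k_1)/(k_1 L₀) = 1 − 0.424×0.5540/(0.232×46.5) = 0.9782, so
t_c = ln(3.388 × 0.9782) / 0.5540 = 1.198 / 0.5540 = 2.163 d.
D_c = (k_1/k_a) L₀ e^(−k_1 t_c) = (0.232/0.786) × 46.5 × e^(−0.232×2.163) = 0.2952 × 46.5 × 0.6055 = 8.310 mg/L.

t_c ≈ 2.16 d; D_c ≈ 8.31 mg/L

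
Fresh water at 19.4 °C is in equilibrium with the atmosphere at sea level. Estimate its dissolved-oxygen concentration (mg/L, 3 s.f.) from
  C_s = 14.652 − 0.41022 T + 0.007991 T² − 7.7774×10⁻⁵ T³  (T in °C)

C_s ≈ 9.13 mg/L

C_s = 14.652 − 0.41022×19.4 + 0.007991×19.4² − 7.7774×10⁻⁵×19.4³ = 9.133 mg/L.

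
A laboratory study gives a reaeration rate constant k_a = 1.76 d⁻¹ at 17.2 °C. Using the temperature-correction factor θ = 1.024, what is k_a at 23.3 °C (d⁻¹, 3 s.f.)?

k_a(T₂) = k_a(T₁) · θ^(T₂−T₁) = 1.76 × 1.024^(23.3−17.2)
= 1.76 × 1.024^6.10 = 1.76 × 1.156 = 2.034 d⁻¹.

k_a ≈ 2.03 d⁻¹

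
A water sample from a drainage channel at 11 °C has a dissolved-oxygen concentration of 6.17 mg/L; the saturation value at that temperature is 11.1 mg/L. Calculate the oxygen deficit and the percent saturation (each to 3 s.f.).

D = C_s − C = 11.1 − 6.17 = 4.93 mg/L.
% saturation = 6.17/11.1 × 100 = 55.6 %.

D ≈ 4.93 mg/L; 55.6 % saturation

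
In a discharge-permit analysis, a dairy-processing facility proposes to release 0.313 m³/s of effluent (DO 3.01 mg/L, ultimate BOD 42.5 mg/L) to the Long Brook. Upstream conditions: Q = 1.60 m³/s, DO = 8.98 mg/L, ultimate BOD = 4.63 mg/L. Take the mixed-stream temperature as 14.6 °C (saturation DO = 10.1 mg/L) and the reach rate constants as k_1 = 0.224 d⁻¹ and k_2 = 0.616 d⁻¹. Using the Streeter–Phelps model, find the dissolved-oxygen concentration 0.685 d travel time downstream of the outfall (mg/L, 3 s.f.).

DO ≈ 7.48 mg/L

Mixed DO = (1.60×8.98 + 0.313×3.01)/(1.60+0.313) = 15.31/1.913 = 8.003 mg/L.
Mixed L₀ = (1.60×4.63 + 0.313×42.5)/(1.913) = 20.71/1.913 = 10.83 mg/L.
Initial deficit D₀ = C_s − DO₀ = 10.1 − 8.003 = 2.097 mg/L.
D(0.685) = [0.224×10.83/(0.616−0.224)](e^(−0.224×0.685) − e^(−0.616×0.685)) + 2.097 e^(−0.616×0.685)
= 6.186 × (0.8578 − 0.6558) + 2.097 × 0.6558 = 2.625 mg/L.
DO = 10.1 − 2.625 = 7.475 mg/L.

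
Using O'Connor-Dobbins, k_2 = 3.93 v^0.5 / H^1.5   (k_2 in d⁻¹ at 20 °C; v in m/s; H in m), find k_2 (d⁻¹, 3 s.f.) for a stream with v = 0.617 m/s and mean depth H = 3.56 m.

k_2 ≈ 0.460 d⁻¹

k_2 = 3.93 × 0.617^0.5 / 3.56^1.5 = 3.93 × 0.7855 / 6.717 = 0.4596 d⁻¹.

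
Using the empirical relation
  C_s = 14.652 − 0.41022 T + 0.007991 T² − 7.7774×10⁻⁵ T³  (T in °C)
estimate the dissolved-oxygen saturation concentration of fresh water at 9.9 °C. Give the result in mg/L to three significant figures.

C_s ≈ 11.3 mg/L

C_s = 14.652 − 0.41022×9.9 + 0.007991×9.9² − 7.7774×10⁻⁵×9.9³ = 11.30 mg/L.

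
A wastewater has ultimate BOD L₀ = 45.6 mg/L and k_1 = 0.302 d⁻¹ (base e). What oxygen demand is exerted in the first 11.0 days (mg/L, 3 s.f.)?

y_t = L₀(1 − e^(−k_1 t)) = 45.6 × (1 − e^(−0.302×11.0))
= 45.6 × (1 − 0.03608) = 45.6 × 0.9639 = 43.95 mg/L.

y ≈ 44.0 mg/L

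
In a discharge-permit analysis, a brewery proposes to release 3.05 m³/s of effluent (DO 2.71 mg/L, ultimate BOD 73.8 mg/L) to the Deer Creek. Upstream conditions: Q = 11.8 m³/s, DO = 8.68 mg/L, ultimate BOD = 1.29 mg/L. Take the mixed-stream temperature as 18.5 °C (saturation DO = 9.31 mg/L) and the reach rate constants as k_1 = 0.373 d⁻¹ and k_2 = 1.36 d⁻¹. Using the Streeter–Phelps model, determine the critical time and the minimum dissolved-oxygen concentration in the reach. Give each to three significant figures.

t_c ≈ 0.944 d; minimum DO ≈ 6.19 mg/L

Mixed DO = (11.8×8.68 + 3.05×2.71)/(11.8+3.05) = 110.7/14.85 = 7.454 mg/L.
Mixed L₀ = (11.8×1.29 + 3.05×73.8)/(14.85) = 240.3/14.85 = 16.18 mg/L.
Initial deficit D₀ = C_s − DO₀ = 9.31 − 7.454 = 1.856 mg/L.
t_c = (1/0.9870) ln[(1.36/0.373)(1 − 1.856×0.9870/(0.373×16.18))] = 1.013 × ln(2.539) = 0.9442 d.
D_c = (0.373/1.36) × 16.18 × e^(−0.373×0.9442) = 0.2743 × 16.18 × 0.7031 = 3.121 mg/L.
Minimum DO = 9.31 − 3.121 = 6.189 mg/L.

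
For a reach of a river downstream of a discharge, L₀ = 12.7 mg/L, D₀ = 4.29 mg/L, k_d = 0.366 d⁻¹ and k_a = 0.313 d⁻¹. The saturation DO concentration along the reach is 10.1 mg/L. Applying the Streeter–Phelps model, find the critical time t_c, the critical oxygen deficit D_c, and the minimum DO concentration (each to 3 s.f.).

t_c ≈ 2.05 d; D_c ≈ 7.01 mg/L; min DO ≈ 3.09 mg/L

With k_a/k_d = 0.8552 and 1 − D₀(k_a−k_d)/(k_d L₀) = 1.049,
t_c = ln(0.8552 × 1.049) / (0.313 − 0.366) = ln(0.8970) / -0.05300 = -0.1087/-0.05300 = 2.050 d.
D_c = (k_d/k_a) L₀ e^(−k_d t_c) = (0.366/0.313) × 12.7 × e^(−0.366×2.050) = 1.169 × 12.7 × 0.4721 = 7.012 mg/L.
Minimum DO = C_s − D_c = 10.1 − 7.012 = 3.088 mg/L.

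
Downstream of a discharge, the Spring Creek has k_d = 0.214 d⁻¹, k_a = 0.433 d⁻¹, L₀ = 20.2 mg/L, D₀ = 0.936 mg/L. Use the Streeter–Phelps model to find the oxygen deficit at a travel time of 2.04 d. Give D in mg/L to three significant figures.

D ≈ 4.98 mg/L

k_d L₀/(k_a−k_d) = 0.214×20.2/(0.433−0.214) = 4.323/0.2190 = 19.74 mg/L.
e^(−k_d t) = e^(−0.214×2.040) = 0.6463; e^(−k_a t) = e^(−0.433×2.040) = 0.4134.
D = 19.74 × (0.6463 − 0.4134) + 0.936 × 0.4134 = 4.596 + 0.3869 = 4.983 mg/L.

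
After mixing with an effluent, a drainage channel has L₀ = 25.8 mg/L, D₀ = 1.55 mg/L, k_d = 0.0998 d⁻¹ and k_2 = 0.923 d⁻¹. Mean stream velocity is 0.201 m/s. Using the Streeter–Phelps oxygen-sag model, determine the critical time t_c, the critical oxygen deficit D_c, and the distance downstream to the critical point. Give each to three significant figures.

With k_2/k_d = 9.248 and 1 − D₀(k_2−k_d)/(k_d L₀) = 0.5045,
t_c = ln(9.248 × 0.5045) / (0.923 − 0.0998) = ln(4.665) / 0.8232 = 1.540/0.8232 = 1.871 d.
D_c = (k_d/k_2) L₀ e^(−k_d t_c) = (0.0998/0.923) × 25.8 × e^(−0.0998×1.871) = 0.1081 × 25.8 × 0.8297 = 2.314 mg/L.
x_c = v t_c = 0.201 m/s × 1.871 d × 86400 s/d = 32490 m ≈ 32.5 km.

t_c ≈ 1.87 d; D_c ≈ 2.31 mg/L; x_c ≈ 32.5 km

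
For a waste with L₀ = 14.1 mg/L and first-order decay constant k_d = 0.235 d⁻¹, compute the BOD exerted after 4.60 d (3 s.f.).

y_t = L₀(1 − e^(−k_d t)) = 14.1 × (1 − e^(−0.235×4.60))
= 14.1 × (1 − 0.3393) = 14.1 × 0.6607 = 9.316 mg/L.

y ≈ 9.32 mg/L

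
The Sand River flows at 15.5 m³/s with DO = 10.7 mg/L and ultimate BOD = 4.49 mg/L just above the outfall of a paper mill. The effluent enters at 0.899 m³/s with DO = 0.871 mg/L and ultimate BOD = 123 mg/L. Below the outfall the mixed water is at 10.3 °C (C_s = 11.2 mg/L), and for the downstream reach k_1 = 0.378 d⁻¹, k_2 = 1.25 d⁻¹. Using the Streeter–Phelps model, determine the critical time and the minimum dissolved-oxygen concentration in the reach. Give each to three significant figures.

t_c ≈ 1.09 d; minimum DO ≈ 9.00 mg/L

Mixed DO = (15.5×10.7 + 0.899×0.871)/(15.5+0.899) = 166.6/16.40 = 10.16 mg/L.
Mixed L₀ = (15.5×4.49 + 0.899×123)/(16.40) = 180.2/16.40 = 10.99 mg/L.
Initial deficit D₀ = C_s − DO₀ = 11.2 − 10.16 = 1.039 mg/L.
t_c = (1/0.8720) ln[(1.25/0.378)(1 − 1.039×0.8720/(0.378×10.99))] = 1.147 × ln(2.586) = 1.089 d.
D_c = (0.378/1.25) × 10.99 × e^(−0.378×1.089) = 0.3024 × 10.99 × 0.6625 = 2.201 mg/L.
Minimum DO = 11.2 − 2.201 = 8.999 mg/L.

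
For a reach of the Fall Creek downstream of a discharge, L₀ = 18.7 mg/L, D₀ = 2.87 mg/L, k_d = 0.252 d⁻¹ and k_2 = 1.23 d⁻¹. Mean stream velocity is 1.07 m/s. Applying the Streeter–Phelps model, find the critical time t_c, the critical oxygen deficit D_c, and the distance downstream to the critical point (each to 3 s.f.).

With k_2/k_d = 4.881 and 1 − D₀(k_2−k_d)/(k_d L₀) = 0.4044,
t_c = ln(4.881 × 0.4044) / (1.23 − 0.252) = ln(1.974) / 0.9780 = 0.6799/0.9780 = 0.6952 d.
D_c = (k_d/k_2) L₀ e^(−k_d t_c) = (0.252/1.23) × 18.7 × e^(−0.252×0.6952) = 0.2049 × 18.7 × 0.8393 = 3.216 mg/L.
x_c = v t_c = 1.07 m/s × 0.6952 d × 86400 s/d = 64270 m ≈ 64.3 km.

t_c ≈ 0.695 d; D_c ≈ 3.22 mg/L; x_c ≈ 64.3 km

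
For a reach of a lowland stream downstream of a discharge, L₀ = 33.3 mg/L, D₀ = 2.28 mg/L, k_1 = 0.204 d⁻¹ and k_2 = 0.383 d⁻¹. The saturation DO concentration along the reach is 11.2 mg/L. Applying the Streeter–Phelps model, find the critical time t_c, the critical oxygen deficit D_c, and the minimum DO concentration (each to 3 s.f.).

At the critical point dD/dt = 0, so k_1 L₀ e^(−k_1 t) = k_2 D. Substituting D(t) from the Streeter–Phelps equation and solving for t gives
t_c = ln[(k_2/k_1)(1 − D₀(k_2−k_1)/(k_1 L₀))] / (k_2−k_1).
Here k_2−k_1 = 0.1790 d⁻¹ and 1 − D₀(k_2−k_1)/(k_1 L₀) = 1 − 2.28×0.1790/(0.204×33.3) = 0.9399, so
t_c = ln(1.877 × 0.9399) / 0.1790 = 0.5680 / 0.1790 = 3.173 d.
L(t_c) = L₀ e^(−k_1 t_c) = 33.3 × 0.5235 = 17.43 mg/L, and at the critical point k_2 D_c = k_1 L, so D_c = (0.204/0.383) × 17.43 = 9.285 mg/L.
Minimum DO = C_s − D_c = 11.2 − 9.285 = 1.915 mg/L.

t_c ≈ 3.17 d; D_c ≈ 9.28 mg/L; min DO ≈ 1.92 mg/L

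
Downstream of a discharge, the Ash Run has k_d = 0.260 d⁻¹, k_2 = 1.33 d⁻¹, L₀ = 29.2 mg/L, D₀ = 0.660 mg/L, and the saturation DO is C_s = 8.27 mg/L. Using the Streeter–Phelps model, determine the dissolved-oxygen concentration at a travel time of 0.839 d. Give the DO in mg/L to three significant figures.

DO ≈ 4.67 mg/L

k_d L₀/(k_2−k_d) = 0.260×29.2/(1.33−0.260) = 7.592/1.070 = 7.095 mg/L.
e^(−k_d t) = e^(−0.260×0.8390) = 0.8040; e^(−k_2 t) = e^(−1.33×0.8390) = 0.3276.
D = 7.095 × (0.8040 − 0.3276) + 0.660 × 0.3276 = 3.380 + 0.2162 = 3.596 mg/L.
DO = C_s − D = 8.27 − 3.596 = 4.674 mg/L.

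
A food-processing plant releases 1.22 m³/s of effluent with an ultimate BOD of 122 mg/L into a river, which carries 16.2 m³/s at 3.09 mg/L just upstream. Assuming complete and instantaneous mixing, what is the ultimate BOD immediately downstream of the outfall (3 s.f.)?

11.4 mg/L

Flow-weighted mixing: C = (Q_r C_r + Q_w C_w)/(Q_r + Q_w)
= (16.2×3.09 + 1.22×122)/(16.2 + 1.22) = 198.9/17.42 = 11.42 mg/L.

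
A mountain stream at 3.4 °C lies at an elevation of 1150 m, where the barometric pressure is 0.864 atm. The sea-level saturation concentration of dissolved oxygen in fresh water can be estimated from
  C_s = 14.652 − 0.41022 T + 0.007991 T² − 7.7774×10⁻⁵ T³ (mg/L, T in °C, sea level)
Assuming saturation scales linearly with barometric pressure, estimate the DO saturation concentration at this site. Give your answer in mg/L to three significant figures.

At sea level: C_s = 14.652 − 0.41022×3.4 + 0.007991×3.4² − 7.7774×10⁻⁵×3.4³ = 13.35 mg/L.
Pressure correction: C_s' = 13.35 × 0.864 = 11.53 mg/L.

C_s ≈ 11.5 mg/L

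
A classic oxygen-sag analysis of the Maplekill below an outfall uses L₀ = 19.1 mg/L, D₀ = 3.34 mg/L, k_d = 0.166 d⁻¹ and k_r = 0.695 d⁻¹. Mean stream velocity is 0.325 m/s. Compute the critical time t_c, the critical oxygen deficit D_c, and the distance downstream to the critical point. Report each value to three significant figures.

t_c = [1/(k_r−k_d)] ln[(k_r/k_d)(1 − D₀(k_r−k_d)/(k_d L₀))]
= [1/(0.695−0.166)] ln[(0.695/0.166)(1 − 3.34×0.5290/(0.166×19.1))]
= (1/0.5290) ln[4.187 × 0.4427] = 1.890 × ln(1.854) = 1.890 × 0.6171 = 1.167 d.
D_c = (k_d/k_r) L₀ e^(−k_d t_c) = (0.166/0.695) × 19.1 × e^(−0.166×1.167) = 0.2388 × 19.1 × 0.8239 = 3.759 mg/L.
x_c = v t_c = 0.325 m/s × 1.167 d × 86400 s/d = 32760 m ≈ 32.8 km.

t_c ≈ 1.17 d; D_c ≈ 3.76 mg/L; x_c ≈ 32.8 km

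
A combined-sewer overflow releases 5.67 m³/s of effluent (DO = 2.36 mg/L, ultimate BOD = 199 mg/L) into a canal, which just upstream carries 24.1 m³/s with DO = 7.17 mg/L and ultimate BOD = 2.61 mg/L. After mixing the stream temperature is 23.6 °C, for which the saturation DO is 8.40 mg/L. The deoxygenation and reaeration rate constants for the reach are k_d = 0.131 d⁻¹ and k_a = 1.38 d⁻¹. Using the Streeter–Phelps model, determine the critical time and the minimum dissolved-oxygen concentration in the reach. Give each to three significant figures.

t_c ≈ 1.31 d; minimum DO ≈ 5.20 mg/L

Mixed DO = (24.1×7.17 + 5.67×2.36)/(24.1+5.67) = 186.2/29.77 = 6.254 mg/L.
Mixed L₀ = (24.1×2.61 + 5.67×199)/(29.77) = 1191/29.77 = 40.01 mg/L.
Initial deficit D₀ = C_s − DO₀ = 8.40 − 6.254 = 2.146 mg/L.
t_c = (1/1.249) ln[(1.38/0.131)(1 − 2.146×1.249/(0.131×40.01))] = 0.8006 × ln(5.148) = 1.312 d.
D_c = (0.131/1.38) × 40.01 × e^(−0.131×1.312) = 0.09493 × 40.01 × 0.8421 = 3.199 mg/L.
Minimum DO = 8.40 − 3.199 = 5.201 mg/L.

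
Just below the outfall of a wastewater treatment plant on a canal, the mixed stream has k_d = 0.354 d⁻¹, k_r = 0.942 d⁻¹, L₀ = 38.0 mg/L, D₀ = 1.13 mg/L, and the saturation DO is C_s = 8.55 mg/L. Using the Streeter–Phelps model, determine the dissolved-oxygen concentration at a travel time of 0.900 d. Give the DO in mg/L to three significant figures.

k_d L₀/(k_r−k_d) = 0.354×38.0/(0.942−0.354) = 13.45/0.5880 = 22.88 mg/L.
e^(−k_d t) = e^(−0.354×0.9000) = 0.7272; e^(−k_r t) = e^(−0.942×0.9000) = 0.4284.
D = 22.88 × (0.7272 − 0.4284) + 1.13 × 0.4284 = 6.836 + 0.4840 = 7.320 mg/L.
DO = C_s − D = 8.55 − 7.320 = 1.230 mg/L.

DO ≈ 1.23 mg/L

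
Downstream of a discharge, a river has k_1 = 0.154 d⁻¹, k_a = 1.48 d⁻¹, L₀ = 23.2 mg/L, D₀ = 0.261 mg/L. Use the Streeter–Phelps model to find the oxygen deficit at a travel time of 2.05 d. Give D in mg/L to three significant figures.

k_1 L₀/(k_a−k_1) = 0.154×23.2/(1.48−0.154) = 3.573/1.326 = 2.694 mg/L.
e^(−k_1 t) = e^(−0.154×2.050) = 0.7293; e^(−k_a t) = e^(−1.48×2.050) = 0.04812.
D = 2.694 × (0.7293 − 0.04812) + 0.261 × 0.04812 = 1.835 + 0.01256 = 1.848 mg/L.

D ≈ 1.85 mg/L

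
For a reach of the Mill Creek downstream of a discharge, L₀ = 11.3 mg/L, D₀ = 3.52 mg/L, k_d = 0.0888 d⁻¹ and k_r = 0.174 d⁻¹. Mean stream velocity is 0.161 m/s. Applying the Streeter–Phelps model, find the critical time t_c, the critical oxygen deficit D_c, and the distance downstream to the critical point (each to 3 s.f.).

At the critical point dD/dt = 0, so k_d L₀ e^(−k_d t) = k_r D. Substituting D(t) from the Streeter–Phelps equation and solving for t gives
t_c = ln[(k_r/k_d)(1 − D₀(k_r−k_d)/(k_d L₀))] / (k_r−k_d).
Here k_r−k_d = 0.08520 d⁻¹ and 1 − D₀(k_r−k_d)/(k_d L₀) = 1 − 3.52×0.08520/(0.0888×11.3) = 0.7011, so
t_c = ln(1.959 × 0.7011) / 0.08520 = 0.3176 / 0.08520 = 3.728 d.
L(t_c) = L₀ e^(−k_d t_c) = 11.3 × 0.7182 = 8.116 mg/L, and at the critical point k_r D_c = k_d L, so D_c = (0.0888/0.174) × 8.116 = 4.142 mg/L.
x_c = v t_c = 0.161 m/s × 3.728 d × 86400 s/d = 51850 m ≈ 51.9 km.

t_c ≈ 3.73 d; D_c ≈ 4.14 mg/L; x_c ≈ 51.9 km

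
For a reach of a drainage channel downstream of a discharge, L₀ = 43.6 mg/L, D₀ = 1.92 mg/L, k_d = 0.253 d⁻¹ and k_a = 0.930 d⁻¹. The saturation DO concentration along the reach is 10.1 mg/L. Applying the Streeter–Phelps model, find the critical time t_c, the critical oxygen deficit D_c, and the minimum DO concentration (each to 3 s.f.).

t_c ≈ 1.74 d; D_c ≈ 7.64 mg/L; min DO ≈ 2.46 mg/L

t_c = [1/(k_a−k_d)] ln[(k_a/k_d)(1 − D₀(k_a−k_d)/(k_d L₀))]
= [1/(0.930−0.253)] ln[(0.930/0.253)(1 − 1.92×0.6770/(0.253×43.6))]
= (1/0.6770) ln[3.676 × 0.8822] = 1.477 × ln(3.243) = 1.477 × 1.176 = 1.738 d.
D_c = (k_d/k_a) L₀ e^(−k_d t_c) = (0.253/0.930) × 43.6 × e^(−0.253×1.738) = 0.2720 × 43.6 × 0.6443 = 7.642 mg/L.
Minimum DO = C_s − D_c = 10.1 − 7.642 = 2.458 mg/L.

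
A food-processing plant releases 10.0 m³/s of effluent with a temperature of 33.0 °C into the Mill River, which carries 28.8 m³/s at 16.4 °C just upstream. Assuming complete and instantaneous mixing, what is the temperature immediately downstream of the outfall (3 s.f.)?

Flow-weighted mixing: C = (Q_r C_r + Q_w C_w)/(Q_r + Q_w)
= (28.8×16.4 + 10.0×33.0)/(28.8 + 10.0) = 802.3/38.80 = 20.68 °C.

20.7 °C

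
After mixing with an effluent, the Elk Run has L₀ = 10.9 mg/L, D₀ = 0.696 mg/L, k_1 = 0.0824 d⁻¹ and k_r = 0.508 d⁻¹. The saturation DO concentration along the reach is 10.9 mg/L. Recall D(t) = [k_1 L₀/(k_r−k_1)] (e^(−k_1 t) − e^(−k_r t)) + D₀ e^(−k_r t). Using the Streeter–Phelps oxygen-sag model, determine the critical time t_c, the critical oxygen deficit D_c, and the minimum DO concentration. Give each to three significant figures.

t_c ≈ 3.33 d; D_c ≈ 1.34 mg/L; min DO ≈ 9.56 mg/L

t_c = [1/(k_r−k_1)] ln[(k_r/k_1)(1 − D₀(k_r−k_1)/(k_1 L₀))]
= [1/(0.508−0.0824)] ln[(0.508/0.0824)(1 − 0.696×0.4256/(0.0824×10.9))]
= (1/0.4256) ln[6.165 × 0.6702] = 2.350 × ln(4.132) = 2.350 × 1.419 = 3.333 d.
L(t_c) = L₀ e^(−k_1 t_c) = 10.9 × 0.7598 = 8.282 mg/L, and at the critical point k_r D_c = k_1 L, so D_c = (0.0824/0.508) × 8.282 = 1.343 mg/L.
Minimum DO = C_s − D_c = 10.9 − 1.343 = 9.557 mg/L.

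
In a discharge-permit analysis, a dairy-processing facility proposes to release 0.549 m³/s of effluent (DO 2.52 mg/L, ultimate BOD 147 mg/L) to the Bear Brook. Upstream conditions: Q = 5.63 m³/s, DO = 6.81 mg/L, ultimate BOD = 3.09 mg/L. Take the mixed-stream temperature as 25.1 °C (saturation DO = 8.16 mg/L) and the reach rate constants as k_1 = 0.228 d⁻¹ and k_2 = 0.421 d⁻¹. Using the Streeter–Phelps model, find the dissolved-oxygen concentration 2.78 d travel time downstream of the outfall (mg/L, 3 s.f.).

DO ≈ 3.49 mg/L

Mixed DO = (5.63×6.81 + 0.549×2.52)/(5.63+0.549) = 39.72/6.179 = 6.429 mg/L.
Mixed L₀ = (5.63×3.09 + 0.549×147)/(6.179) = 98.10/6.179 = 15.88 mg/L.
Initial deficit D₀ = C_s − DO₀ = 8.16 − 6.429 = 1.731 mg/L.
D(2.78) = [0.228×15.88/(0.421−0.228)](e^(−0.228×2.78) − e^(−0.421×2.78)) + 1.731 e^(−0.421×2.78)
= 18.76 × (0.5306 − 0.3102) + 1.731 × 0.3102 = 4.669 mg/L.
DO = 8.16 − 4.669 = 3.491 mg/L.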